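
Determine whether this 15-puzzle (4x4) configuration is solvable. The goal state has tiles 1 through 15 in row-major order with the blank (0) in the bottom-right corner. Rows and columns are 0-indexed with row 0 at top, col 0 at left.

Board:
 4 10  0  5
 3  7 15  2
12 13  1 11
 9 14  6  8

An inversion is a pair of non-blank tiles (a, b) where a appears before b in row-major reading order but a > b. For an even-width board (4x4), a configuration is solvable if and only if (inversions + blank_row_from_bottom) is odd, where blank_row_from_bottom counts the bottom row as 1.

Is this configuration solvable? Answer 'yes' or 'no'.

Answer: no

Derivation:
Inversions: 46
Blank is in row 0 (0-indexed from top), which is row 4 counting from the bottom (bottom = 1).
46 + 4 = 50, which is even, so the puzzle is not solvable.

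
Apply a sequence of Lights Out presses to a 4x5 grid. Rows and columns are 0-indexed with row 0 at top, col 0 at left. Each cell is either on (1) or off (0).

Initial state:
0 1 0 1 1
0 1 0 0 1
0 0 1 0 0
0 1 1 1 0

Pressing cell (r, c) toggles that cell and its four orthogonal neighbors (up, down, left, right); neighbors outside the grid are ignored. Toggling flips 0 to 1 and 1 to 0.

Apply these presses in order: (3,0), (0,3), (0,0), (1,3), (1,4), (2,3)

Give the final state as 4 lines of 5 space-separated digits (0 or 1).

Answer: 1 0 1 1 1
1 1 1 0 1
1 0 0 0 0
1 0 1 0 0

Derivation:
After press 1 at (3,0):
0 1 0 1 1
0 1 0 0 1
1 0 1 0 0
1 0 1 1 0

After press 2 at (0,3):
0 1 1 0 0
0 1 0 1 1
1 0 1 0 0
1 0 1 1 0

After press 3 at (0,0):
1 0 1 0 0
1 1 0 1 1
1 0 1 0 0
1 0 1 1 0

After press 4 at (1,3):
1 0 1 1 0
1 1 1 0 0
1 0 1 1 0
1 0 1 1 0

After press 5 at (1,4):
1 0 1 1 1
1 1 1 1 1
1 0 1 1 1
1 0 1 1 0

After press 6 at (2,3):
1 0 1 1 1
1 1 1 0 1
1 0 0 0 0
1 0 1 0 0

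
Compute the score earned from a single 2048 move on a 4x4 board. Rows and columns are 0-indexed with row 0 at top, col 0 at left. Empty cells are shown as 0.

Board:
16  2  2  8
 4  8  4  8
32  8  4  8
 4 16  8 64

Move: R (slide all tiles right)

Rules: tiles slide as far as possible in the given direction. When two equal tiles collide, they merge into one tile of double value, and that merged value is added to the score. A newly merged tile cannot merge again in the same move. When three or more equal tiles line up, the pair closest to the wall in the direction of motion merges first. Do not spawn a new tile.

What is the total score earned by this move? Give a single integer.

Answer: 4

Derivation:
Slide right:
row 0: [16, 2, 2, 8] -> [0, 16, 4, 8]  score +4 (running 4)
row 1: [4, 8, 4, 8] -> [4, 8, 4, 8]  score +0 (running 4)
row 2: [32, 8, 4, 8] -> [32, 8, 4, 8]  score +0 (running 4)
row 3: [4, 16, 8, 64] -> [4, 16, 8, 64]  score +0 (running 4)
Board after move:
 0 16  4  8
 4  8  4  8
32  8  4  8
 4 16  8 64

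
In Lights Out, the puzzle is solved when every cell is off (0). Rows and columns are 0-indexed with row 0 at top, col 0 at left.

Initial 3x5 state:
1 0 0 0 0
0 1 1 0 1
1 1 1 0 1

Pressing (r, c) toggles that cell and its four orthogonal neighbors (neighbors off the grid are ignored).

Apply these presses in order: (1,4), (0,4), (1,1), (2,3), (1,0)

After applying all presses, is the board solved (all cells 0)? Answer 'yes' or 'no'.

After press 1 at (1,4):
1 0 0 0 1
0 1 1 1 0
1 1 1 0 0

After press 2 at (0,4):
1 0 0 1 0
0 1 1 1 1
1 1 1 0 0

After press 3 at (1,1):
1 1 0 1 0
1 0 0 1 1
1 0 1 0 0

After press 4 at (2,3):
1 1 0 1 0
1 0 0 0 1
1 0 0 1 1

After press 5 at (1,0):
0 1 0 1 0
0 1 0 0 1
0 0 0 1 1

Lights still on: 6

Answer: no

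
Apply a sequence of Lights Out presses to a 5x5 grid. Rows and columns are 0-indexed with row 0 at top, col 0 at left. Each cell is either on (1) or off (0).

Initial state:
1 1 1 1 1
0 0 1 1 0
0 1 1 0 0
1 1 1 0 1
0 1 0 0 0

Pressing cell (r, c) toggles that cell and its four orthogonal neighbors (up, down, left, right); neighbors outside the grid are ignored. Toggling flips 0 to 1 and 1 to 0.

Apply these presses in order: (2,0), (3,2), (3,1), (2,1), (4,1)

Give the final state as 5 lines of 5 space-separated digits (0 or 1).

Answer: 1 1 1 1 1
1 1 1 1 0
0 0 1 0 0
1 1 1 1 1
1 1 0 0 0

Derivation:
After press 1 at (2,0):
1 1 1 1 1
1 0 1 1 0
1 0 1 0 0
0 1 1 0 1
0 1 0 0 0

After press 2 at (3,2):
1 1 1 1 1
1 0 1 1 0
1 0 0 0 0
0 0 0 1 1
0 1 1 0 0

After press 3 at (3,1):
1 1 1 1 1
1 0 1 1 0
1 1 0 0 0
1 1 1 1 1
0 0 1 0 0

After press 4 at (2,1):
1 1 1 1 1
1 1 1 1 0
0 0 1 0 0
1 0 1 1 1
0 0 1 0 0

After press 5 at (4,1):
1 1 1 1 1
1 1 1 1 0
0 0 1 0 0
1 1 1 1 1
1 1 0 0 0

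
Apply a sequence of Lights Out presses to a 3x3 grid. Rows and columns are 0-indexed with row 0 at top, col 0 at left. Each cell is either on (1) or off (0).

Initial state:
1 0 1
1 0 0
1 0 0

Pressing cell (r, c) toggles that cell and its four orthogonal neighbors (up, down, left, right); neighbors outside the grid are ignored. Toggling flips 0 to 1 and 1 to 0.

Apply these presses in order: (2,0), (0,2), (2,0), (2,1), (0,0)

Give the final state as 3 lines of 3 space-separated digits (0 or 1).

Answer: 0 0 0
0 1 1
0 1 1

Derivation:
After press 1 at (2,0):
1 0 1
0 0 0
0 1 0

After press 2 at (0,2):
1 1 0
0 0 1
0 1 0

After press 3 at (2,0):
1 1 0
1 0 1
1 0 0

After press 4 at (2,1):
1 1 0
1 1 1
0 1 1

After press 5 at (0,0):
0 0 0
0 1 1
0 1 1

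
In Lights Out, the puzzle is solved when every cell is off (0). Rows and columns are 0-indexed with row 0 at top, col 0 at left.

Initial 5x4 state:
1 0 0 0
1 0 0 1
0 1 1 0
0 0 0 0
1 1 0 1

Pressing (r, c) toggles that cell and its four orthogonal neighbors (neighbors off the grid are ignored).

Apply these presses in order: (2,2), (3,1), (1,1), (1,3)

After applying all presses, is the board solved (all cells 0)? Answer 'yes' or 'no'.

Answer: no

Derivation:
After press 1 at (2,2):
1 0 0 0
1 0 1 1
0 0 0 1
0 0 1 0
1 1 0 1

After press 2 at (3,1):
1 0 0 0
1 0 1 1
0 1 0 1
1 1 0 0
1 0 0 1

After press 3 at (1,1):
1 1 0 0
0 1 0 1
0 0 0 1
1 1 0 0
1 0 0 1

After press 4 at (1,3):
1 1 0 1
0 1 1 0
0 0 0 0
1 1 0 0
1 0 0 1

Lights still on: 9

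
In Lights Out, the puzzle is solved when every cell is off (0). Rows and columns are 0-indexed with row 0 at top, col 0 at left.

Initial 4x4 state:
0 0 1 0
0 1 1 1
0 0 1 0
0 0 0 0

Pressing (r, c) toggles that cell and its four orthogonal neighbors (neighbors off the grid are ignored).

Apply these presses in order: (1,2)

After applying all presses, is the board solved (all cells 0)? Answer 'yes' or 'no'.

Answer: yes

Derivation:
After press 1 at (1,2):
0 0 0 0
0 0 0 0
0 0 0 0
0 0 0 0

Lights still on: 0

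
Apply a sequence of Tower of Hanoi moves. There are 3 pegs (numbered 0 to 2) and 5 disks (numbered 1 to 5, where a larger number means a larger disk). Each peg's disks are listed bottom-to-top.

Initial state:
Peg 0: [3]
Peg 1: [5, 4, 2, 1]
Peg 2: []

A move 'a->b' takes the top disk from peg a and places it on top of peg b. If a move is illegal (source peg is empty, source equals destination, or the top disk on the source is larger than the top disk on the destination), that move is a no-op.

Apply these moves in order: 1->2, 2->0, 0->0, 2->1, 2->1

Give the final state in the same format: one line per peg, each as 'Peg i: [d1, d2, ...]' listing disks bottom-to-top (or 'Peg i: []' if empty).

Answer: Peg 0: [3, 1]
Peg 1: [5, 4, 2]
Peg 2: []

Derivation:
After move 1 (1->2):
Peg 0: [3]
Peg 1: [5, 4, 2]
Peg 2: [1]

After move 2 (2->0):
Peg 0: [3, 1]
Peg 1: [5, 4, 2]
Peg 2: []

After move 3 (0->0):
Peg 0: [3, 1]
Peg 1: [5, 4, 2]
Peg 2: []

After move 4 (2->1):
Peg 0: [3, 1]
Peg 1: [5, 4, 2]
Peg 2: []

After move 5 (2->1):
Peg 0: [3, 1]
Peg 1: [5, 4, 2]
Peg 2: []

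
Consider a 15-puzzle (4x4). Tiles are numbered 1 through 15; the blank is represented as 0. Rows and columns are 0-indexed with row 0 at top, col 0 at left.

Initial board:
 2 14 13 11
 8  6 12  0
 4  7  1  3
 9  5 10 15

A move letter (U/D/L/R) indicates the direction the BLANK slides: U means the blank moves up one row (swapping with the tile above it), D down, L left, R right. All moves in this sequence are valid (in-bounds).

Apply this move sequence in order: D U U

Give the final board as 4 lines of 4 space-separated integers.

Answer:  2 14 13  0
 8  6 12 11
 4  7  1  3
 9  5 10 15

Derivation:
After move 1 (D):
 2 14 13 11
 8  6 12  3
 4  7  1  0
 9  5 10 15

After move 2 (U):
 2 14 13 11
 8  6 12  0
 4  7  1  3
 9  5 10 15

After move 3 (U):
 2 14 13  0
 8  6 12 11
 4  7  1  3
 9  5 10 15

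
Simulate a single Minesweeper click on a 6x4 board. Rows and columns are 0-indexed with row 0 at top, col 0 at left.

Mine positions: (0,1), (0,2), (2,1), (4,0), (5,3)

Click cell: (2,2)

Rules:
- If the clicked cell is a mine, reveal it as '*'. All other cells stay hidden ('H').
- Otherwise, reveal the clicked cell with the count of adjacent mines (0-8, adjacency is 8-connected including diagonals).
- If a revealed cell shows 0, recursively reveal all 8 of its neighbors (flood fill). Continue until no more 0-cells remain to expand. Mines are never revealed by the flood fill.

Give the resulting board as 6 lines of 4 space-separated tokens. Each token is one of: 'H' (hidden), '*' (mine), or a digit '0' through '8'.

H H H H
H H H H
H H 1 H
H H H H
H H H H
H H H H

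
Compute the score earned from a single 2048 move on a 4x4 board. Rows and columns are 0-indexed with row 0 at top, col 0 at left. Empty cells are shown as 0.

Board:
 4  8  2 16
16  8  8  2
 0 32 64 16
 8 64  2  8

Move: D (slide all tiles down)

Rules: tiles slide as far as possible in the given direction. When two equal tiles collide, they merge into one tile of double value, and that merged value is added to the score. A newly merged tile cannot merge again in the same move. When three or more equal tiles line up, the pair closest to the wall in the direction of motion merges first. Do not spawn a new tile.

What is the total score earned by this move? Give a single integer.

Slide down:
col 0: [4, 16, 0, 8] -> [0, 4, 16, 8]  score +0 (running 0)
col 1: [8, 8, 32, 64] -> [0, 16, 32, 64]  score +16 (running 16)
col 2: [2, 8, 64, 2] -> [2, 8, 64, 2]  score +0 (running 16)
col 3: [16, 2, 16, 8] -> [16, 2, 16, 8]  score +0 (running 16)
Board after move:
 0  0  2 16
 4 16  8  2
16 32 64 16
 8 64  2  8

Answer: 16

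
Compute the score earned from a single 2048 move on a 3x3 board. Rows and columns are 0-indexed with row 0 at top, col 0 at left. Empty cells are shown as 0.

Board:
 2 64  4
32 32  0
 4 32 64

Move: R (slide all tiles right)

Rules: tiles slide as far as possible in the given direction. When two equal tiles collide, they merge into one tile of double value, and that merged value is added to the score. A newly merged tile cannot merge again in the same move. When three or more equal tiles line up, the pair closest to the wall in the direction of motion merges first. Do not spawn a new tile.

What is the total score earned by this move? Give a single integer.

Slide right:
row 0: [2, 64, 4] -> [2, 64, 4]  score +0 (running 0)
row 1: [32, 32, 0] -> [0, 0, 64]  score +64 (running 64)
row 2: [4, 32, 64] -> [4, 32, 64]  score +0 (running 64)
Board after move:
 2 64  4
 0  0 64
 4 32 64

Answer: 64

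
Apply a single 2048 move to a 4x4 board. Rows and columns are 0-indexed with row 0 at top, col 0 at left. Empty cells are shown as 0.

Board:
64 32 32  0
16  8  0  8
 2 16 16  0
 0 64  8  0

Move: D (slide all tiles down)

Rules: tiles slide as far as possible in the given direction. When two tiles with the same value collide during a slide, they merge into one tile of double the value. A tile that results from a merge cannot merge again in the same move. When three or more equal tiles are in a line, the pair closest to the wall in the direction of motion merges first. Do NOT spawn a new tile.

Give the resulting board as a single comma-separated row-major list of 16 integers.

Slide down:
col 0: [64, 16, 2, 0] -> [0, 64, 16, 2]
col 1: [32, 8, 16, 64] -> [32, 8, 16, 64]
col 2: [32, 0, 16, 8] -> [0, 32, 16, 8]
col 3: [0, 8, 0, 0] -> [0, 0, 0, 8]

Answer: 0, 32, 0, 0, 64, 8, 32, 0, 16, 16, 16, 0, 2, 64, 8, 8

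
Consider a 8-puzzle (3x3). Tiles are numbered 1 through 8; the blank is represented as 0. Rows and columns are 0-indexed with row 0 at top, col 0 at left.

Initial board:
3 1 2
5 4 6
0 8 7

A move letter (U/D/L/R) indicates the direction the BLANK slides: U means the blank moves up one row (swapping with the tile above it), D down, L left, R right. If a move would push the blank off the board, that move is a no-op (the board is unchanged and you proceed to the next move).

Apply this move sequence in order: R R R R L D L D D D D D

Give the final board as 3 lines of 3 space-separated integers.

Answer: 3 1 2
5 4 6
0 8 7

Derivation:
After move 1 (R):
3 1 2
5 4 6
8 0 7

After move 2 (R):
3 1 2
5 4 6
8 7 0

After move 3 (R):
3 1 2
5 4 6
8 7 0

After move 4 (R):
3 1 2
5 4 6
8 7 0

After move 5 (L):
3 1 2
5 4 6
8 0 7

After move 6 (D):
3 1 2
5 4 6
8 0 7

After move 7 (L):
3 1 2
5 4 6
0 8 7

After move 8 (D):
3 1 2
5 4 6
0 8 7

After move 9 (D):
3 1 2
5 4 6
0 8 7

After move 10 (D):
3 1 2
5 4 6
0 8 7

After move 11 (D):
3 1 2
5 4 6
0 8 7

After move 12 (D):
3 1 2
5 4 6
0 8 7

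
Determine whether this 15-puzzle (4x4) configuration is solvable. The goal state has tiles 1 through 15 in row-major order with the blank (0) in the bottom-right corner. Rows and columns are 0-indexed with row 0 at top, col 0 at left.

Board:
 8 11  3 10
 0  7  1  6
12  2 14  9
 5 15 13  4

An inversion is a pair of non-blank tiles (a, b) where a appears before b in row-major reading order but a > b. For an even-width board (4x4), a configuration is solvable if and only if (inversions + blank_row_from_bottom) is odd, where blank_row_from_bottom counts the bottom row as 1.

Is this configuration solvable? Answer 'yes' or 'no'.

Inversions: 47
Blank is in row 1 (0-indexed from top), which is row 3 counting from the bottom (bottom = 1).
47 + 3 = 50, which is even, so the puzzle is not solvable.

Answer: no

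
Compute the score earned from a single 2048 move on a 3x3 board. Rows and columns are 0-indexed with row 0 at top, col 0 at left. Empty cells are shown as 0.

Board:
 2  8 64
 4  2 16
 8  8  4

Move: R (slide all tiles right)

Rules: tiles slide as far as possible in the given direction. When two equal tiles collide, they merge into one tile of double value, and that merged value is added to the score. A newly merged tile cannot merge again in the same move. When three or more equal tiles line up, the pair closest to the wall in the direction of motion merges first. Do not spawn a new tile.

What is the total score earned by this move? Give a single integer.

Answer: 16

Derivation:
Slide right:
row 0: [2, 8, 64] -> [2, 8, 64]  score +0 (running 0)
row 1: [4, 2, 16] -> [4, 2, 16]  score +0 (running 0)
row 2: [8, 8, 4] -> [0, 16, 4]  score +16 (running 16)
Board after move:
 2  8 64
 4  2 16
 0 16  4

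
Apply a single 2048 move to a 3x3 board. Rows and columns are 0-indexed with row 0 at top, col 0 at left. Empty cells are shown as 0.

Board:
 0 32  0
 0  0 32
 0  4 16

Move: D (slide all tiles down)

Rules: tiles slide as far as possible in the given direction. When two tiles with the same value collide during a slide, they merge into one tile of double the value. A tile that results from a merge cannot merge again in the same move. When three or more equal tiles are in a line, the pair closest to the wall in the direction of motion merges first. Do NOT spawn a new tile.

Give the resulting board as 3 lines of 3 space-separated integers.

Slide down:
col 0: [0, 0, 0] -> [0, 0, 0]
col 1: [32, 0, 4] -> [0, 32, 4]
col 2: [0, 32, 16] -> [0, 32, 16]

Answer:  0  0  0
 0 32 32
 0  4 16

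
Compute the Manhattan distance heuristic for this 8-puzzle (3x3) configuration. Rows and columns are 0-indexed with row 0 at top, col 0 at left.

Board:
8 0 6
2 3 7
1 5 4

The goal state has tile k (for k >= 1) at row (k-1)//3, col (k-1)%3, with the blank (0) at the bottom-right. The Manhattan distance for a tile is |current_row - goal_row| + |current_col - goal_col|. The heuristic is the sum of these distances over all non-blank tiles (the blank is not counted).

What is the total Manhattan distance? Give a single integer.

Answer: 17

Derivation:
Tile 8: (0,0)->(2,1) = 3
Tile 6: (0,2)->(1,2) = 1
Tile 2: (1,0)->(0,1) = 2
Tile 3: (1,1)->(0,2) = 2
Tile 7: (1,2)->(2,0) = 3
Tile 1: (2,0)->(0,0) = 2
Tile 5: (2,1)->(1,1) = 1
Tile 4: (2,2)->(1,0) = 3
Sum: 3 + 1 + 2 + 2 + 3 + 2 + 1 + 3 = 17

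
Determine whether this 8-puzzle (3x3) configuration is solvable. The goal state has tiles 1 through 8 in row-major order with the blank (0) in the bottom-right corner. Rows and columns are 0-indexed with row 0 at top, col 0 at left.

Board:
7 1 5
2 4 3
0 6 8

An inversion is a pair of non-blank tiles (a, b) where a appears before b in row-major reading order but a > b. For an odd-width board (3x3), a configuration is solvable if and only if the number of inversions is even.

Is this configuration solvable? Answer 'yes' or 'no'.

Answer: yes

Derivation:
Inversions (pairs i<j in row-major order where tile[i] > tile[j] > 0): 10
10 is even, so the puzzle is solvable.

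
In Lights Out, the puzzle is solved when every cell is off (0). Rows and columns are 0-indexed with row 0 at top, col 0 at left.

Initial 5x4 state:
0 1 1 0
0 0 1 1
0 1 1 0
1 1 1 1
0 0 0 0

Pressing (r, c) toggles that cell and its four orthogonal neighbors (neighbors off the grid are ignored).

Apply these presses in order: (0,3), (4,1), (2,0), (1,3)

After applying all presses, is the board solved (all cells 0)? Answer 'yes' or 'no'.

After press 1 at (0,3):
0 1 0 1
0 0 1 0
0 1 1 0
1 1 1 1
0 0 0 0

After press 2 at (4,1):
0 1 0 1
0 0 1 0
0 1 1 0
1 0 1 1
1 1 1 0

After press 3 at (2,0):
0 1 0 1
1 0 1 0
1 0 1 0
0 0 1 1
1 1 1 0

After press 4 at (1,3):
0 1 0 0
1 0 0 1
1 0 1 1
0 0 1 1
1 1 1 0

Lights still on: 11

Answer: no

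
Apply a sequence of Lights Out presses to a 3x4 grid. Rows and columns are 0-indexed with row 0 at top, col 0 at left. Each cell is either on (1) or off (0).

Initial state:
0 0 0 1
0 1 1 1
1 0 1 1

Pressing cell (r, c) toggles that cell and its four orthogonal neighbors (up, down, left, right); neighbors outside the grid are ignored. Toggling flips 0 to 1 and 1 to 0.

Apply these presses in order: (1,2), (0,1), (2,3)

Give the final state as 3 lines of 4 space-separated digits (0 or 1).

Answer: 1 1 0 1
0 1 0 1
1 0 1 0

Derivation:
After press 1 at (1,2):
0 0 1 1
0 0 0 0
1 0 0 1

After press 2 at (0,1):
1 1 0 1
0 1 0 0
1 0 0 1

After press 3 at (2,3):
1 1 0 1
0 1 0 1
1 0 1 0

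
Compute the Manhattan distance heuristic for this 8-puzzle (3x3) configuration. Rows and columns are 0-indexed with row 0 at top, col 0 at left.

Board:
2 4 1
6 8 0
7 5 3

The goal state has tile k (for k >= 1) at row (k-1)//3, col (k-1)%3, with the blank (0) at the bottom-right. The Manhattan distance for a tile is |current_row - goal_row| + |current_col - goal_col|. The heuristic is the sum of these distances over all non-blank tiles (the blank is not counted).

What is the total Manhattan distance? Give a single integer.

Tile 2: at (0,0), goal (0,1), distance |0-0|+|0-1| = 1
Tile 4: at (0,1), goal (1,0), distance |0-1|+|1-0| = 2
Tile 1: at (0,2), goal (0,0), distance |0-0|+|2-0| = 2
Tile 6: at (1,0), goal (1,2), distance |1-1|+|0-2| = 2
Tile 8: at (1,1), goal (2,1), distance |1-2|+|1-1| = 1
Tile 7: at (2,0), goal (2,0), distance |2-2|+|0-0| = 0
Tile 5: at (2,1), goal (1,1), distance |2-1|+|1-1| = 1
Tile 3: at (2,2), goal (0,2), distance |2-0|+|2-2| = 2
Sum: 1 + 2 + 2 + 2 + 1 + 0 + 1 + 2 = 11

Answer: 11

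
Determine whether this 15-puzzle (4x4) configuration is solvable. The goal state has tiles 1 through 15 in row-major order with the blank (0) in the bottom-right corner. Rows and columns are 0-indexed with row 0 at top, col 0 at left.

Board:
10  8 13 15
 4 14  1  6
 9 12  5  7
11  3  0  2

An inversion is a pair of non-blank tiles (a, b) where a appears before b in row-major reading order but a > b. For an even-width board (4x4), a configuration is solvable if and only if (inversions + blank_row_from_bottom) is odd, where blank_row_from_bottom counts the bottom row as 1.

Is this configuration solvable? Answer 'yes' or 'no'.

Answer: yes

Derivation:
Inversions: 68
Blank is in row 3 (0-indexed from top), which is row 1 counting from the bottom (bottom = 1).
68 + 1 = 69, which is odd, so the puzzle is solvable.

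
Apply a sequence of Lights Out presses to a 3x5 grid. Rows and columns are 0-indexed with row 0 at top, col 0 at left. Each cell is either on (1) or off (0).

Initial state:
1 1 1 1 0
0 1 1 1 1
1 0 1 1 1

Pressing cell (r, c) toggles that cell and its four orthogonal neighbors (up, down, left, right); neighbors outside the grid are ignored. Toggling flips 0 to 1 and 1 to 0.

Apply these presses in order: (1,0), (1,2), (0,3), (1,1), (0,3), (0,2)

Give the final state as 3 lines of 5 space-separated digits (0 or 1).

Answer: 0 1 1 0 0
0 0 0 0 1
0 1 0 1 1

Derivation:
After press 1 at (1,0):
0 1 1 1 0
1 0 1 1 1
0 0 1 1 1

After press 2 at (1,2):
0 1 0 1 0
1 1 0 0 1
0 0 0 1 1

After press 3 at (0,3):
0 1 1 0 1
1 1 0 1 1
0 0 0 1 1

After press 4 at (1,1):
0 0 1 0 1
0 0 1 1 1
0 1 0 1 1

After press 5 at (0,3):
0 0 0 1 0
0 0 1 0 1
0 1 0 1 1

After press 6 at (0,2):
0 1 1 0 0
0 0 0 0 1
0 1 0 1 1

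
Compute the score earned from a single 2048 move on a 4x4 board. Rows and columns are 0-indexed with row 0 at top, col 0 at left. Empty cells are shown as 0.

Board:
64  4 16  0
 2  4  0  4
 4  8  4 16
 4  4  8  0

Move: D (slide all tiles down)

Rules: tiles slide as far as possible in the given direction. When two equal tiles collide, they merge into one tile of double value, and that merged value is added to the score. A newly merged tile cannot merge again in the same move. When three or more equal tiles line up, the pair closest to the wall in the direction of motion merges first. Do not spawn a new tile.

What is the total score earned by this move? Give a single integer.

Slide down:
col 0: [64, 2, 4, 4] -> [0, 64, 2, 8]  score +8 (running 8)
col 1: [4, 4, 8, 4] -> [0, 8, 8, 4]  score +8 (running 16)
col 2: [16, 0, 4, 8] -> [0, 16, 4, 8]  score +0 (running 16)
col 3: [0, 4, 16, 0] -> [0, 0, 4, 16]  score +0 (running 16)
Board after move:
 0  0  0  0
64  8 16  0
 2  8  4  4
 8  4  8 16

Answer: 16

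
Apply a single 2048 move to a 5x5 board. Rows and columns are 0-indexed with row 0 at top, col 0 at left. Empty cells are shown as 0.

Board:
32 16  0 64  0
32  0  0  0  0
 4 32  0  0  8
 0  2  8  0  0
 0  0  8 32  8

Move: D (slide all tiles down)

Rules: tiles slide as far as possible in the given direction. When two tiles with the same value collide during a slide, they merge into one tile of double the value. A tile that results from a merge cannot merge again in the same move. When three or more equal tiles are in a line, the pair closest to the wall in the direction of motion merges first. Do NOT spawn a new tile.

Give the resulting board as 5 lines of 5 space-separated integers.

Slide down:
col 0: [32, 32, 4, 0, 0] -> [0, 0, 0, 64, 4]
col 1: [16, 0, 32, 2, 0] -> [0, 0, 16, 32, 2]
col 2: [0, 0, 0, 8, 8] -> [0, 0, 0, 0, 16]
col 3: [64, 0, 0, 0, 32] -> [0, 0, 0, 64, 32]
col 4: [0, 0, 8, 0, 8] -> [0, 0, 0, 0, 16]

Answer:  0  0  0  0  0
 0  0  0  0  0
 0 16  0  0  0
64 32  0 64  0
 4  2 16 32 16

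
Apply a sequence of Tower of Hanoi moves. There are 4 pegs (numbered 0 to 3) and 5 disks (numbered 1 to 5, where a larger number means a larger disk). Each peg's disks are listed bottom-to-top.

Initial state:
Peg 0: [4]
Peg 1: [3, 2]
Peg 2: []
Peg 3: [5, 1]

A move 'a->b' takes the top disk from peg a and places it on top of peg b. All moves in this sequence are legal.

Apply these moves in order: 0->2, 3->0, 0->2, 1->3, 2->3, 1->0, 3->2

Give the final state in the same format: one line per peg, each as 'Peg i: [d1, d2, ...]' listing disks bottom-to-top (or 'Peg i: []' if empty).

After move 1 (0->2):
Peg 0: []
Peg 1: [3, 2]
Peg 2: [4]
Peg 3: [5, 1]

After move 2 (3->0):
Peg 0: [1]
Peg 1: [3, 2]
Peg 2: [4]
Peg 3: [5]

After move 3 (0->2):
Peg 0: []
Peg 1: [3, 2]
Peg 2: [4, 1]
Peg 3: [5]

After move 4 (1->3):
Peg 0: []
Peg 1: [3]
Peg 2: [4, 1]
Peg 3: [5, 2]

After move 5 (2->3):
Peg 0: []
Peg 1: [3]
Peg 2: [4]
Peg 3: [5, 2, 1]

After move 6 (1->0):
Peg 0: [3]
Peg 1: []
Peg 2: [4]
Peg 3: [5, 2, 1]

After move 7 (3->2):
Peg 0: [3]
Peg 1: []
Peg 2: [4, 1]
Peg 3: [5, 2]

Answer: Peg 0: [3]
Peg 1: []
Peg 2: [4, 1]
Peg 3: [5, 2]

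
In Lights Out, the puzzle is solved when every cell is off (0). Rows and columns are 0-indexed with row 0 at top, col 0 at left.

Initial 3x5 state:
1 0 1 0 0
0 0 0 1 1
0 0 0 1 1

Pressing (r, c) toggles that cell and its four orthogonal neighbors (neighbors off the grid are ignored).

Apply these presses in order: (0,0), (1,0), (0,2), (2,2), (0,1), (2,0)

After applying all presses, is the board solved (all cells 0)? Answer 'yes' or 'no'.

After press 1 at (0,0):
0 1 1 0 0
1 0 0 1 1
0 0 0 1 1

After press 2 at (1,0):
1 1 1 0 0
0 1 0 1 1
1 0 0 1 1

After press 3 at (0,2):
1 0 0 1 0
0 1 1 1 1
1 0 0 1 1

After press 4 at (2,2):
1 0 0 1 0
0 1 0 1 1
1 1 1 0 1

After press 5 at (0,1):
0 1 1 1 0
0 0 0 1 1
1 1 1 0 1

After press 6 at (2,0):
0 1 1 1 0
1 0 0 1 1
0 0 1 0 1

Lights still on: 8

Answer: no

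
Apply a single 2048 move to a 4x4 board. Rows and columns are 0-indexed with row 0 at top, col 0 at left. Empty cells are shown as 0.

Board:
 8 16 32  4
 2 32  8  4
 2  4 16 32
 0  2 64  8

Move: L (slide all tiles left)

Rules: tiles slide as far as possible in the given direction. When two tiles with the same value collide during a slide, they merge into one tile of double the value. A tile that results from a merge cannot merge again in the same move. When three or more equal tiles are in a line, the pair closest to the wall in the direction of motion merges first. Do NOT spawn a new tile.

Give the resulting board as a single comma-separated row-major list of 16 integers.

Slide left:
row 0: [8, 16, 32, 4] -> [8, 16, 32, 4]
row 1: [2, 32, 8, 4] -> [2, 32, 8, 4]
row 2: [2, 4, 16, 32] -> [2, 4, 16, 32]
row 3: [0, 2, 64, 8] -> [2, 64, 8, 0]

Answer: 8, 16, 32, 4, 2, 32, 8, 4, 2, 4, 16, 32, 2, 64, 8, 0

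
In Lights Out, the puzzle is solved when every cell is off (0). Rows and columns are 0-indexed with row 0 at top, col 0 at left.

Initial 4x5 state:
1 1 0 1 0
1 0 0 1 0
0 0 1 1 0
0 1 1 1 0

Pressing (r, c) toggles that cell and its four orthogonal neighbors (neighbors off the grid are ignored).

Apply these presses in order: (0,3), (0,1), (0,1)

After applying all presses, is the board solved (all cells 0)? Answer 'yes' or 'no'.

After press 1 at (0,3):
1 1 1 0 1
1 0 0 0 0
0 0 1 1 0
0 1 1 1 0

After press 2 at (0,1):
0 0 0 0 1
1 1 0 0 0
0 0 1 1 0
0 1 1 1 0

After press 3 at (0,1):
1 1 1 0 1
1 0 0 0 0
0 0 1 1 0
0 1 1 1 0

Lights still on: 10

Answer: no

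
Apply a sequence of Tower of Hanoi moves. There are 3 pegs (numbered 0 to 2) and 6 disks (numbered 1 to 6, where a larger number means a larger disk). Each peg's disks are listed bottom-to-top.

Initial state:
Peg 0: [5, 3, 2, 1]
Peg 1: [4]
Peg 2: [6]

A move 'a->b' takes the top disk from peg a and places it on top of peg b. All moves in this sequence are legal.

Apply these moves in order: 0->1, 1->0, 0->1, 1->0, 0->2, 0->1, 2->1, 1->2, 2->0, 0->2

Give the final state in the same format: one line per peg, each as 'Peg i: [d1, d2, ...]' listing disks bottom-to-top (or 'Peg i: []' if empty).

After move 1 (0->1):
Peg 0: [5, 3, 2]
Peg 1: [4, 1]
Peg 2: [6]

After move 2 (1->0):
Peg 0: [5, 3, 2, 1]
Peg 1: [4]
Peg 2: [6]

After move 3 (0->1):
Peg 0: [5, 3, 2]
Peg 1: [4, 1]
Peg 2: [6]

After move 4 (1->0):
Peg 0: [5, 3, 2, 1]
Peg 1: [4]
Peg 2: [6]

After move 5 (0->2):
Peg 0: [5, 3, 2]
Peg 1: [4]
Peg 2: [6, 1]

After move 6 (0->1):
Peg 0: [5, 3]
Peg 1: [4, 2]
Peg 2: [6, 1]

After move 7 (2->1):
Peg 0: [5, 3]
Peg 1: [4, 2, 1]
Peg 2: [6]

After move 8 (1->2):
Peg 0: [5, 3]
Peg 1: [4, 2]
Peg 2: [6, 1]

After move 9 (2->0):
Peg 0: [5, 3, 1]
Peg 1: [4, 2]
Peg 2: [6]

After move 10 (0->2):
Peg 0: [5, 3]
Peg 1: [4, 2]
Peg 2: [6, 1]

Answer: Peg 0: [5, 3]
Peg 1: [4, 2]
Peg 2: [6, 1]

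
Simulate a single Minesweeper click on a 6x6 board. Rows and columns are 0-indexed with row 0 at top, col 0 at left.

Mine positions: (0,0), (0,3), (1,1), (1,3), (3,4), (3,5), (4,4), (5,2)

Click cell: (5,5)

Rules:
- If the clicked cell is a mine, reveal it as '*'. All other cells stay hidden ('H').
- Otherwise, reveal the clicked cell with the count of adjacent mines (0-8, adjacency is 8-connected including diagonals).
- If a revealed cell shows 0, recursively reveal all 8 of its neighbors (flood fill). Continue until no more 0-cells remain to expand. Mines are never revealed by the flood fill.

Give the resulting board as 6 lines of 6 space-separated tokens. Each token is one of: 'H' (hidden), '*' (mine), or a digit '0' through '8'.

H H H H H H
H H H H H H
H H H H H H
H H H H H H
H H H H H H
H H H H H 1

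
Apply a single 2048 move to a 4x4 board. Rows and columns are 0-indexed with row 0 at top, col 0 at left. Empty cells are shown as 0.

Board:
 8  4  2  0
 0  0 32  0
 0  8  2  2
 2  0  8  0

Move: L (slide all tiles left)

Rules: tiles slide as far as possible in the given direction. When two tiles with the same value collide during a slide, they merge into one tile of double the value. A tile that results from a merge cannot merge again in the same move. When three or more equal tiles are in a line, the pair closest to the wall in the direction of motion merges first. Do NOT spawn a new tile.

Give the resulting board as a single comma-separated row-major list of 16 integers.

Answer: 8, 4, 2, 0, 32, 0, 0, 0, 8, 4, 0, 0, 2, 8, 0, 0

Derivation:
Slide left:
row 0: [8, 4, 2, 0] -> [8, 4, 2, 0]
row 1: [0, 0, 32, 0] -> [32, 0, 0, 0]
row 2: [0, 8, 2, 2] -> [8, 4, 0, 0]
row 3: [2, 0, 8, 0] -> [2, 8, 0, 0]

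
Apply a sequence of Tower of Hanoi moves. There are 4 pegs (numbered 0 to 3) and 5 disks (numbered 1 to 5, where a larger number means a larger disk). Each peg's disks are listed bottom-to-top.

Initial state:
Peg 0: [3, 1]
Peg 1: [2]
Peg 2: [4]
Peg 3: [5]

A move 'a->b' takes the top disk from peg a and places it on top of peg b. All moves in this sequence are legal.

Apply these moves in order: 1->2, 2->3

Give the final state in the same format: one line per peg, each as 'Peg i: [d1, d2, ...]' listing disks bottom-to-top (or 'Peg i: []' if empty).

After move 1 (1->2):
Peg 0: [3, 1]
Peg 1: []
Peg 2: [4, 2]
Peg 3: [5]

After move 2 (2->3):
Peg 0: [3, 1]
Peg 1: []
Peg 2: [4]
Peg 3: [5, 2]

Answer: Peg 0: [3, 1]
Peg 1: []
Peg 2: [4]
Peg 3: [5, 2]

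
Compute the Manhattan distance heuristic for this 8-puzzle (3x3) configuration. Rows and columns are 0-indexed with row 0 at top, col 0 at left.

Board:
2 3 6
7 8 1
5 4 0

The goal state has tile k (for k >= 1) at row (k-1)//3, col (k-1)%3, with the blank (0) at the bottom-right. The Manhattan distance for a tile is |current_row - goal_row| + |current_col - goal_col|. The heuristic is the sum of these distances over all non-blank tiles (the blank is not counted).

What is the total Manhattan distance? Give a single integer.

Answer: 12

Derivation:
Tile 2: at (0,0), goal (0,1), distance |0-0|+|0-1| = 1
Tile 3: at (0,1), goal (0,2), distance |0-0|+|1-2| = 1
Tile 6: at (0,2), goal (1,2), distance |0-1|+|2-2| = 1
Tile 7: at (1,0), goal (2,0), distance |1-2|+|0-0| = 1
Tile 8: at (1,1), goal (2,1), distance |1-2|+|1-1| = 1
Tile 1: at (1,2), goal (0,0), distance |1-0|+|2-0| = 3
Tile 5: at (2,0), goal (1,1), distance |2-1|+|0-1| = 2
Tile 4: at (2,1), goal (1,0), distance |2-1|+|1-0| = 2
Sum: 1 + 1 + 1 + 1 + 1 + 3 + 2 + 2 = 12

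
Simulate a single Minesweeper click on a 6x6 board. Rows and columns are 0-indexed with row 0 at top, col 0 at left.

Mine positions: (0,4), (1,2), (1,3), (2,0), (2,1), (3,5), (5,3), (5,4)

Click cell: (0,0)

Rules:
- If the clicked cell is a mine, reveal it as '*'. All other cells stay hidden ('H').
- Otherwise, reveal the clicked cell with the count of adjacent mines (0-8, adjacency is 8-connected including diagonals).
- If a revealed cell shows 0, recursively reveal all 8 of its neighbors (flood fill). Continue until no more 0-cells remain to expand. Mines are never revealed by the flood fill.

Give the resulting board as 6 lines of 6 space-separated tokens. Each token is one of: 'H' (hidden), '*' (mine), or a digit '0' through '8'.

0 1 H H H H
2 3 H H H H
H H H H H H
H H H H H H
H H H H H H
H H H H H H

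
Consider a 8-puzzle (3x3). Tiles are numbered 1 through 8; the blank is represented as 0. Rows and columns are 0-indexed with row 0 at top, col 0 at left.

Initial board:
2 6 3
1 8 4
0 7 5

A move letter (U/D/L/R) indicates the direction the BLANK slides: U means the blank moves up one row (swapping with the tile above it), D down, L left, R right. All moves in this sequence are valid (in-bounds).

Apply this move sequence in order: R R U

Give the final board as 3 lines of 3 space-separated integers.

After move 1 (R):
2 6 3
1 8 4
7 0 5

After move 2 (R):
2 6 3
1 8 4
7 5 0

After move 3 (U):
2 6 3
1 8 0
7 5 4

Answer: 2 6 3
1 8 0
7 5 4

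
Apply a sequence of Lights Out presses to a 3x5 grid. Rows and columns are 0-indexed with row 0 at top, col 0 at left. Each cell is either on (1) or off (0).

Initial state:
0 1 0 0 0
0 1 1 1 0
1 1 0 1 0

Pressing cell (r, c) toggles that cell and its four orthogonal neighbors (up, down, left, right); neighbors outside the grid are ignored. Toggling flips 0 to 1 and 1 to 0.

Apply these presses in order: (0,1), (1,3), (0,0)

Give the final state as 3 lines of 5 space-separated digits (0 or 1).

Answer: 0 1 1 1 0
1 0 0 0 1
1 1 0 0 0

Derivation:
After press 1 at (0,1):
1 0 1 0 0
0 0 1 1 0
1 1 0 1 0

After press 2 at (1,3):
1 0 1 1 0
0 0 0 0 1
1 1 0 0 0

After press 3 at (0,0):
0 1 1 1 0
1 0 0 0 1
1 1 0 0 0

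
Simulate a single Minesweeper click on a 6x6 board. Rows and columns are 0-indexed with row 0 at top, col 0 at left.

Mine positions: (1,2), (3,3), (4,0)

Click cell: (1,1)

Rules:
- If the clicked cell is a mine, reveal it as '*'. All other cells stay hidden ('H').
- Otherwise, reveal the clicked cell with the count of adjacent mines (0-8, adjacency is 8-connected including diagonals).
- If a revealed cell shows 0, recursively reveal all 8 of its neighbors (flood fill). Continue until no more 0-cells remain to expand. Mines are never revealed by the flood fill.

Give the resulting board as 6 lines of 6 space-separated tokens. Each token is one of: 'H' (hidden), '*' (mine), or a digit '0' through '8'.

H H H H H H
H 1 H H H H
H H H H H H
H H H H H H
H H H H H H
H H H H H H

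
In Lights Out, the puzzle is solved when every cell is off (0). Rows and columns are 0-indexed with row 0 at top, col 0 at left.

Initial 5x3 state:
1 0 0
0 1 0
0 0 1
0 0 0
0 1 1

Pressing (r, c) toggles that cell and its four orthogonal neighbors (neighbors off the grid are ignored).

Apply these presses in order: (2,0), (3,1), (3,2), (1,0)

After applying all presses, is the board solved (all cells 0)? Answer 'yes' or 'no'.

Answer: yes

Derivation:
After press 1 at (2,0):
1 0 0
1 1 0
1 1 1
1 0 0
0 1 1

After press 2 at (3,1):
1 0 0
1 1 0
1 0 1
0 1 1
0 0 1

After press 3 at (3,2):
1 0 0
1 1 0
1 0 0
0 0 0
0 0 0

After press 4 at (1,0):
0 0 0
0 0 0
0 0 0
0 0 0
0 0 0

Lights still on: 0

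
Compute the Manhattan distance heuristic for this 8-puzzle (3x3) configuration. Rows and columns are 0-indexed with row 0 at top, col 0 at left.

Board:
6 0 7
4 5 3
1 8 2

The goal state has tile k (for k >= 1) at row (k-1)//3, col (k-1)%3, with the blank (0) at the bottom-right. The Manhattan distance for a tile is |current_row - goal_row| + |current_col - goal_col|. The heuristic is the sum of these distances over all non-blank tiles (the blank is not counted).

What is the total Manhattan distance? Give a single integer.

Tile 6: at (0,0), goal (1,2), distance |0-1|+|0-2| = 3
Tile 7: at (0,2), goal (2,0), distance |0-2|+|2-0| = 4
Tile 4: at (1,0), goal (1,0), distance |1-1|+|0-0| = 0
Tile 5: at (1,1), goal (1,1), distance |1-1|+|1-1| = 0
Tile 3: at (1,2), goal (0,2), distance |1-0|+|2-2| = 1
Tile 1: at (2,0), goal (0,0), distance |2-0|+|0-0| = 2
Tile 8: at (2,1), goal (2,1), distance |2-2|+|1-1| = 0
Tile 2: at (2,2), goal (0,1), distance |2-0|+|2-1| = 3
Sum: 3 + 4 + 0 + 0 + 1 + 2 + 0 + 3 = 13

Answer: 13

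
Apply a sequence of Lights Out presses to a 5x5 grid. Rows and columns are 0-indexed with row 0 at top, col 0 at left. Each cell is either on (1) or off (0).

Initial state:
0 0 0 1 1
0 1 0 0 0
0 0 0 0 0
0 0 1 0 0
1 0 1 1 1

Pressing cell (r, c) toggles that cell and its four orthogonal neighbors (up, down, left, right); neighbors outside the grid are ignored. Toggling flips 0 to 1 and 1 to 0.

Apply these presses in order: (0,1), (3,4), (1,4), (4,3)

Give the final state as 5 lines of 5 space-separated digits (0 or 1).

Answer: 1 1 1 1 0
0 0 0 1 1
0 0 0 0 0
0 0 1 0 1
1 0 0 0 1

Derivation:
After press 1 at (0,1):
1 1 1 1 1
0 0 0 0 0
0 0 0 0 0
0 0 1 0 0
1 0 1 1 1

After press 2 at (3,4):
1 1 1 1 1
0 0 0 0 0
0 0 0 0 1
0 0 1 1 1
1 0 1 1 0

After press 3 at (1,4):
1 1 1 1 0
0 0 0 1 1
0 0 0 0 0
0 0 1 1 1
1 0 1 1 0

After press 4 at (4,3):
1 1 1 1 0
0 0 0 1 1
0 0 0 0 0
0 0 1 0 1
1 0 0 0 1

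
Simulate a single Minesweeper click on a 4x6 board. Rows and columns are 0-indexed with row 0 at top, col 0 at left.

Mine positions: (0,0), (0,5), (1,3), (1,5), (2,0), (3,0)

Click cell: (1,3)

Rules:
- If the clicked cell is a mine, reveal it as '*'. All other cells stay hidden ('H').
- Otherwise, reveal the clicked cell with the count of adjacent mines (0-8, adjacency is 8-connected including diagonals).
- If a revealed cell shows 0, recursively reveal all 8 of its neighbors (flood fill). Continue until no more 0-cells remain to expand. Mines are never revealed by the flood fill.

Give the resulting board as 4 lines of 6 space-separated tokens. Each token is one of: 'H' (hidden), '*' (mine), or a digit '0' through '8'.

H H H H H H
H H H * H H
H H H H H H
H H H H H H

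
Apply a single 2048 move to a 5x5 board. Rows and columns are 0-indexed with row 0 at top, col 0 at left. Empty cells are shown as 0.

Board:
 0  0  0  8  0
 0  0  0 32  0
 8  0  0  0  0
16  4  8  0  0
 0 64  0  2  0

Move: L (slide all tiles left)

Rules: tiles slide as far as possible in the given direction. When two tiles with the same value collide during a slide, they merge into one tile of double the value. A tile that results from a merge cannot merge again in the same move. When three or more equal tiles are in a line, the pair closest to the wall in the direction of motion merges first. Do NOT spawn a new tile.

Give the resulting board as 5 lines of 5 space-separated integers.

Answer:  8  0  0  0  0
32  0  0  0  0
 8  0  0  0  0
16  4  8  0  0
64  2  0  0  0

Derivation:
Slide left:
row 0: [0, 0, 0, 8, 0] -> [8, 0, 0, 0, 0]
row 1: [0, 0, 0, 32, 0] -> [32, 0, 0, 0, 0]
row 2: [8, 0, 0, 0, 0] -> [8, 0, 0, 0, 0]
row 3: [16, 4, 8, 0, 0] -> [16, 4, 8, 0, 0]
row 4: [0, 64, 0, 2, 0] -> [64, 2, 0, 0, 0]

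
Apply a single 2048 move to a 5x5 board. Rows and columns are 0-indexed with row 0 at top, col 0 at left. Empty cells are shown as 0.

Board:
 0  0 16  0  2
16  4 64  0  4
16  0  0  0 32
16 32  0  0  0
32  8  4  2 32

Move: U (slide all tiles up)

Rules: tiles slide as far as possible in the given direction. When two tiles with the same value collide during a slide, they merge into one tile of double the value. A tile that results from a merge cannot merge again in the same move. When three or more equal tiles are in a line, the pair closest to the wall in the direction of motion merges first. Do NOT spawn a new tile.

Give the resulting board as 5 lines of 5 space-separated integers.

Answer: 32  4 16  2  2
16 32 64  0  4
32  8  4  0 64
 0  0  0  0  0
 0  0  0  0  0

Derivation:
Slide up:
col 0: [0, 16, 16, 16, 32] -> [32, 16, 32, 0, 0]
col 1: [0, 4, 0, 32, 8] -> [4, 32, 8, 0, 0]
col 2: [16, 64, 0, 0, 4] -> [16, 64, 4, 0, 0]
col 3: [0, 0, 0, 0, 2] -> [2, 0, 0, 0, 0]
col 4: [2, 4, 32, 0, 32] -> [2, 4, 64, 0, 0]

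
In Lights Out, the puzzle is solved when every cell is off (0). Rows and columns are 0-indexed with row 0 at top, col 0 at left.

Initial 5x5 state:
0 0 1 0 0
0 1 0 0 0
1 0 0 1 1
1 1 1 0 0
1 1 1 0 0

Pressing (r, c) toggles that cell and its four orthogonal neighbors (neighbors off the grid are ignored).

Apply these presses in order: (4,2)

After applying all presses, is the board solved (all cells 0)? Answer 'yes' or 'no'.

Answer: no

Derivation:
After press 1 at (4,2):
0 0 1 0 0
0 1 0 0 0
1 0 0 1 1
1 1 0 0 0
1 0 0 1 0

Lights still on: 9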